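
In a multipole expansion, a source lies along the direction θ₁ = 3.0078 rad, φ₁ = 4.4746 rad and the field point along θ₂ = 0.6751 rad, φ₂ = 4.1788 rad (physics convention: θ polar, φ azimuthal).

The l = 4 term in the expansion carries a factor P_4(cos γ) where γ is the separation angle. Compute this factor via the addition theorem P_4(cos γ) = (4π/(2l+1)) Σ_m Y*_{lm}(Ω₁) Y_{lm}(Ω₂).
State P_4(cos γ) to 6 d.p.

-0.416303

Expand P_4 via completeness: Σ_{m} conj(Y_{4,m}) at Ω₁ times Y_{4,m} at Ω₂ —
  term(m=-4) = +0.000004+0.000009i   from Y*(Ω₁)=+0.000081-0.000114i, Y(Ω₂)=-0.036066+0.057074i
  term(m=-3) = -0.000443-0.000545i   from Y*(Ω₁)=-0.001927-0.002226i, Y(Ω₂)=+0.238417+0.007148i
  term(m=-2) = +0.012388+0.008323i   from Y*(Ω₁)=-0.031092+0.016013i, Y(Ω₂)=-0.205936-0.373743i
  term(m=-1) = -0.067741-0.020643i   from Y*(Ω₁)=+0.057094+0.235561i, Y(Ω₂)=-0.148606+0.251555i
  term(m=+0) = -0.186568+0.000000i   from Y*(Ω₁)=+0.772163-0.000000i, Y(Ω₂)=-0.241618+0.000000i
  term(m=+1) = -0.067741+0.020643i   from Y*(Ω₁)=-0.057094+0.235561i, Y(Ω₂)=+0.148606+0.251555i
  term(m=+2) = +0.012388-0.008323i   from Y*(Ω₁)=-0.031092-0.016013i, Y(Ω₂)=-0.205936+0.373743i
  term(m=+3) = -0.000443+0.000545i   from Y*(Ω₁)=+0.001927-0.002226i, Y(Ω₂)=-0.238417+0.007148i
  term(m=+4) = +0.000004-0.000009i   from Y*(Ω₁)=+0.000081+0.000114i, Y(Ω₂)=-0.036066-0.057074i
Accumulated sum -0.298155+0.000000i; after 4π/(2l+1) scaling, -0.416303+0.000000i ⇒ P_4 = -0.416303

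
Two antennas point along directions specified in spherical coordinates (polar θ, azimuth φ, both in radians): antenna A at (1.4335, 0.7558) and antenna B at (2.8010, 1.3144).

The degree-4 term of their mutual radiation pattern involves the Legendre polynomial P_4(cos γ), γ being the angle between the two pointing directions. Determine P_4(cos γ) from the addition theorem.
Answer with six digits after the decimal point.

Addition theorem: P_4(cos γ) = (4π/9) Σ_m Y*_{lm}(Ω₁) Y_{lm}(Ω₂), m = −4…4:
  [-4]  conj(Y_{4,-4})(Ω₁) = -0.423126+0.050330i ; Y_{4,-4}(Ω₂) = +0.002858+0.004711i ; Δ = -0.001446-0.001850i
  [-3]  conj(Y_{4,-3})(Ω₁) = -0.106842+0.127725i ; Y_{4,-3}(Ω₂) = +0.030588-0.031596i ; Δ = +0.000768+0.007283i
  [-2]  conj(Y_{4,-2})(Ω₁) = -0.016874-0.284715i ; Y_{4,-2}(Ω₂) = -0.169755-0.095577i ; Δ = -0.024348+0.049945i
  [-1]  conj(Y_{4,-1})(Ω₁) = -0.133908-0.126207i ; Y_{4,-1}(Ω₂) = -0.121592+0.463796i ; Δ = +0.074816-0.046760i
  [+0]  conj(Y_{4,0})(Ω₁) = +0.259208-0.000000i ; Y_{4,0}(Ω₂) = +0.420216+0.000000i ; Δ = +0.108924+0.000000i
  [+1]  conj(Y_{4,1})(Ω₁) = +0.133908-0.126207i ; Y_{4,1}(Ω₂) = +0.121592+0.463796i ; Δ = +0.074816+0.046760i
  [+2]  conj(Y_{4,2})(Ω₁) = -0.016874+0.284715i ; Y_{4,2}(Ω₂) = -0.169755+0.095577i ; Δ = -0.024348-0.049945i
  [+3]  conj(Y_{4,3})(Ω₁) = +0.106842+0.127725i ; Y_{4,3}(Ω₂) = -0.030588-0.031596i ; Δ = +0.000768-0.007283i
  [+4]  conj(Y_{4,4})(Ω₁) = -0.423126-0.050330i ; Y_{4,4}(Ω₂) = +0.002858-0.004711i ; Δ = -0.001446+0.001850i
Σ over m = +0.208503+0.000000i; ×(4π/9) → +0.291125+0.000000i. Real part: 0.291125

0.291125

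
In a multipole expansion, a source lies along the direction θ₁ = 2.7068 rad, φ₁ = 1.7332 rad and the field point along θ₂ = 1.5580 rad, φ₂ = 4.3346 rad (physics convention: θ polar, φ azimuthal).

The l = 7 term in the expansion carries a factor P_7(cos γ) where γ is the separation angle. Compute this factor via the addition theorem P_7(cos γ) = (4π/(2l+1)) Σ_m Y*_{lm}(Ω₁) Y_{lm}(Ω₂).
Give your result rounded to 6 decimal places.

0.080461

Summing Y*_{l m}(θ₁,φ₁)·Y_{l m}(θ₂,φ₂) over m ∈ [−7, 7]; prefactor 4π/(2·7+1) = 0.837758:
  m=-7: 0.00107 - 0.00049j × 0.23831 + 0.43927j = 0.00047 + 0.00035j  (running Σ = 0.00047 + 0.00035j)
  m=-6: 0.00532 + 0.00784j × 0.01534 - 0.01836j = 0.00023 + 0.00002j  (running Σ = 0.00070 + 0.00037j)
  m=-5: -0.03423 + 0.03245j × 0.34763 + 0.11449j = -0.01561 + 0.00736j  (running Σ = -0.01492 + 0.00774j)
  m=-4: -0.12837 - 0.09751j × -0.00168 - 0.02809j = -0.00252 + 0.00377j  (running Σ = -0.01744 + 0.01151j)
  m=-3: 0.17600 - 0.33220j × 0.29949 - 0.14006j = 0.00619 - 0.12414j  (running Σ = -0.01125 - 0.11264j)
  m=-2: 0.50763 + 0.17093j × -0.02183 - 0.02056j = -0.00757 - 0.01417j  (running Σ = -0.01882 - 0.12681j)
  m=-1: -0.04301 + 0.26253j × 0.11727 - 0.29551j = 0.07254 + 0.04350j  (running Σ = 0.05372 - 0.08331j)
  m=0: 0.37289 + 0.00000j × -0.03054 + 0.00000j = -0.01139 + 0.00000j  (running Σ = 0.04233 - 0.08331j)
  m=1: 0.04301 + 0.26253j × -0.11727 - 0.29551j = 0.07254 - 0.04350j  (running Σ = 0.11486 - 0.12681j)
  m=2: 0.50763 - 0.17093j × -0.02183 + 0.02056j = -0.00757 + 0.01417j  (running Σ = 0.10730 - 0.11264j)
  m=3: -0.17600 - 0.33220j × -0.29949 - 0.14006j = 0.00619 + 0.12414j  (running Σ = 0.11348 + 0.01151j)
  m=4: -0.12837 + 0.09751j × -0.00168 + 0.02809j = -0.00252 - 0.00377j  (running Σ = 0.11096 + 0.00774j)
  m=5: 0.03423 + 0.03245j × -0.34763 + 0.11449j = -0.01561 - 0.00736j  (running Σ = 0.09535 + 0.00037j)
  m=6: 0.00532 - 0.00784j × 0.01534 + 0.01836j = 0.00023 - 0.00002j  (running Σ = 0.09557 + 0.00035j)
  m=7: -0.00107 - 0.00049j × -0.23831 + 0.43927j = 0.00047 - 0.00035j  (running Σ = 0.09604 + 0.00000j)
Total Σ_m = 0.09604 + 0.00000j. Multiply by 0.837758: 0.08046 + 0.00000j. P_7(cos γ) = 0.080461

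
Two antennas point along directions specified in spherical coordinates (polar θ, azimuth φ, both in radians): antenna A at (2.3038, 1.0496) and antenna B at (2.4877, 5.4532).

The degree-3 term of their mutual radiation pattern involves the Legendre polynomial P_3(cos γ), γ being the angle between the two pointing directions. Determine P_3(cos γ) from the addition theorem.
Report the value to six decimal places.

Addition theorem: P_3(cos γ) = (4π/7) Σ_m Y*_{lm}(Ω₁) Y_{lm}(Ω₂), m = −3…3:
  [-3]  conj(Y_{3,-3})(Ω₁) = -0.171245-0.001234i ; Y_{3,-3}(Ω₂) = -0.074662+0.056951i ; Δ = +0.012856-0.009660i
  [-2]  conj(Y_{3,-2})(Ω₁) = +0.190405-0.326161i ; Y_{3,-2}(Ω₂) = +0.026729-0.298946i ; Δ = -0.092415-0.065639i
  [-1]  conj(Y_{3,-1})(Ω₁) = +0.148111+0.257965i ; Y_{3,-1}(Ω₂) = +0.285241+0.311883i ; Δ = -0.038208+0.119776i
  [+0]  conj(Y_{3,0})(Ω₁) = +0.190140-0.000000i ; Y_{3,0}(Ω₂) = -0.044422+0.000000i ; Δ = -0.008446+0.000000i
  [+1]  conj(Y_{3,1})(Ω₁) = -0.148111+0.257965i ; Y_{3,1}(Ω₂) = -0.285241+0.311883i ; Δ = -0.038208-0.119776i
  [+2]  conj(Y_{3,2})(Ω₁) = +0.190405+0.326161i ; Y_{3,2}(Ω₂) = +0.026729+0.298946i ; Δ = -0.092415+0.065639i
  [+3]  conj(Y_{3,3})(Ω₁) = +0.171245-0.001234i ; Y_{3,3}(Ω₂) = +0.074662+0.056951i ; Δ = +0.012856+0.009660i
Accumulated sum -0.243980+0.000000i; after 4π/(2l+1) scaling, -0.437992+0.000000i ⇒ P_3 = -0.437992

-0.437992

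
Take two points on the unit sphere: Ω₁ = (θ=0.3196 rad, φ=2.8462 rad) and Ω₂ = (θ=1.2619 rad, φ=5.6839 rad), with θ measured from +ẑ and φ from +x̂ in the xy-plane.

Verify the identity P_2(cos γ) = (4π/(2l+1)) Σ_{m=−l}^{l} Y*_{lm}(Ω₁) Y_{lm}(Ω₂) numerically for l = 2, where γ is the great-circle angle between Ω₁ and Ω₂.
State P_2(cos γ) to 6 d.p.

Expand P_2 via completeness: Σ_{m} conj(Y_{2,m}) at Ω₁ times Y_{2,m} at Ω₂ —
  m=-2: (0.031667, -0.021239) × (0.127500, 0.326567) = (0.010974, 0.007634)  (running Σ = (0.010974, 0.007634))
  m=-1: (-0.220453, 0.067083) × (0.184754, 0.126204) = (-0.049196, -0.015428)  (running Σ = (-0.038222, -0.007795))
  m=0: (0.537383, -0.000000) × (-0.227946, 0.000000) = (-0.122494, 0.000000)  (running Σ = (-0.160716, -0.007795))
  m=1: (0.220453, 0.067083) × (-0.184754, 0.126204) = (-0.049196, 0.015428)  (running Σ = (-0.209912, 0.007634))
  m=2: (0.031667, 0.021239) × (0.127500, -0.326567) = (0.010974, -0.007634)  (running Σ = (-0.198938, 0.000000))
Total Σ_m = (-0.198938, 0.000000). Multiply by 2.513274: (-0.499986, 0.000000). P_2(cos γ) = -0.499986

-0.499986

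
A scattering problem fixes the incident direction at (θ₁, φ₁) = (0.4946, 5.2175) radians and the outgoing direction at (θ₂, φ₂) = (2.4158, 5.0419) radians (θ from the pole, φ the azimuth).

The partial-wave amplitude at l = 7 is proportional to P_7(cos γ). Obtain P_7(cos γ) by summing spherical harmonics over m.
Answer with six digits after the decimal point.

0.135764

Term-by-term m-sum for l=7 (normalisation 4π/15 = 0.837758):
  m=-7: Y*=(0.001043, -0.002507)  Y=(-0.021035, 0.019044)  product (0.000026, 0.000073)
  m=-6: Y*=(0.018722, -0.002085)  Y=(-0.047282, -0.109907)  product (-0.001114, -0.001959)
  m=-5: Y*=(0.046346, 0.065466)  Y=(0.295618, -0.022736)  product (0.015189, 0.018299)
  m=-4: Y*=(-0.100782, 0.208823)  Y=(-0.113830, 0.440732)  product (-0.080563, -0.068188)
  m=-3: Y*=(-0.445286, 0.024722)  Y=(-0.292727, -0.192734)  product (0.135112, 0.078585)
  m=-2: Y*=(-0.257413, -0.410057)  Y=(-0.072633, 0.056257)  product (0.041765, 0.015302)
  m=-1: Y*=(0.028806, -0.052094)  Y=(-0.127363, -0.372429)  product (-0.023070, -0.004093)
  m=+0: Y*=(-0.445934, -0.000000)  Y=(0.028331, 0.000000)  product (-0.012634, -0.000000)
  m=+1: Y*=(-0.028806, -0.052094)  Y=(0.127363, -0.372429)  product (-0.023070, 0.004093)
  m=+2: Y*=(-0.257413, 0.410057)  Y=(-0.072633, -0.056257)  product (0.041765, -0.015302)
  m=+3: Y*=(0.445286, 0.024722)  Y=(0.292727, -0.192734)  product (0.135112, -0.078585)
  m=+4: Y*=(-0.100782, -0.208823)  Y=(-0.113830, -0.440732)  product (-0.080563, 0.068188)
  m=+5: Y*=(-0.046346, 0.065466)  Y=(-0.295618, -0.022736)  product (0.015189, -0.018299)
  m=+6: Y*=(0.018722, 0.002085)  Y=(-0.047282, 0.109907)  product (-0.001114, 0.001959)
  m=+7: Y*=(-0.001043, -0.002507)  Y=(0.021035, 0.019044)  product (0.000026, -0.000073)
Accumulated sum (0.162057, 0.000000); after 4π/(2l+1) scaling, (0.135764, 0.000000) ⇒ P_7 = 0.135764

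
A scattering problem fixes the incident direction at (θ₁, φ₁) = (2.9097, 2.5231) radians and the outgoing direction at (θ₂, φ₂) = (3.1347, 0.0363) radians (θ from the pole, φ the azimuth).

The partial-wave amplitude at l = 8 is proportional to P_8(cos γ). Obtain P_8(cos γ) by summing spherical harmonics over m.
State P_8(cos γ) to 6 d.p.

0.213930

Summing Y*_{l m}(θ₁,φ₁)·Y_{l m}(θ₂,φ₂) over m ∈ [−8, 8]; prefactor 4π/(2·8+1) = 0.739198:
  term(m=-8) = (0.000000, 0.000000)   from Y*(Ω₁)=(0.000001, 0.000004), Y(Ω₂)=(0.000000, -0.000000)
  term(m=-7) = (0.000000, -0.000000)   from Y*(Ω₁)=(-0.000025, 0.000063), Y(Ω₂)=(-0.000000, 0.000000)
  term(m=-6) = (-0.000000, 0.000000)   from Y*(Ω₁)=(-0.000617, 0.000395), Y(Ω₂)=(0.000000, -0.000000)
  term(m=-5) = (0.000000, -0.000000)   from Y*(Ω₁)=(-0.005680, -0.000279), Y(Ω₂)=(-0.000000, 0.000000)
  term(m=-4) = (-0.000000, -0.000000)   from Y*(Ω₁)=(-0.025707, -0.020268), Y(Ω₂)=(0.000000, -0.000000)
  term(m=-3) = (0.000000, 0.000001)   from Y*(Ω₁)=(-0.038724, -0.132332), Y(Ω₂)=(-0.000005, 0.000000)
  term(m=-2) = (0.000051, -0.000189)   from Y*(Ω₁)=(0.131066, -0.377943), Y(Ω₂)=(0.000489, -0.000036)
  term(m=-1) = (-0.018230, 0.013997)   from Y*(Ω₁)=(0.550778, -0.391953), Y(Ω₂)=(-0.033976, 0.001234)
  term(m=+0) = (0.325765, 0.000000)   from Y*(Ω₁)=(0.280322, -0.000000), Y(Ω₂)=(1.162112, 0.000000)
  term(m=+1) = (-0.018230, -0.013997)   from Y*(Ω₁)=(-0.550778, -0.391953), Y(Ω₂)=(0.033976, 0.001234)
  term(m=+2) = (0.000051, 0.000189)   from Y*(Ω₁)=(0.131066, 0.377943), Y(Ω₂)=(0.000489, 0.000036)
  term(m=+3) = (0.000000, -0.000001)   from Y*(Ω₁)=(0.038724, -0.132332), Y(Ω₂)=(0.000005, 0.000000)
  term(m=+4) = (-0.000000, 0.000000)   from Y*(Ω₁)=(-0.025707, 0.020268), Y(Ω₂)=(0.000000, 0.000000)
  term(m=+5) = (0.000000, 0.000000)   from Y*(Ω₁)=(0.005680, -0.000279), Y(Ω₂)=(0.000000, 0.000000)
  term(m=+6) = (-0.000000, -0.000000)   from Y*(Ω₁)=(-0.000617, -0.000395), Y(Ω₂)=(0.000000, 0.000000)
  term(m=+7) = (0.000000, 0.000000)   from Y*(Ω₁)=(0.000025, 0.000063), Y(Ω₂)=(0.000000, 0.000000)
  term(m=+8) = (0.000000, -0.000000)   from Y*(Ω₁)=(0.000001, -0.000004), Y(Ω₂)=(0.000000, 0.000000)
Σ over m = (0.289408, -0.000000); ×(4π/17) → (0.213930, -0.000000). Real part: 0.213930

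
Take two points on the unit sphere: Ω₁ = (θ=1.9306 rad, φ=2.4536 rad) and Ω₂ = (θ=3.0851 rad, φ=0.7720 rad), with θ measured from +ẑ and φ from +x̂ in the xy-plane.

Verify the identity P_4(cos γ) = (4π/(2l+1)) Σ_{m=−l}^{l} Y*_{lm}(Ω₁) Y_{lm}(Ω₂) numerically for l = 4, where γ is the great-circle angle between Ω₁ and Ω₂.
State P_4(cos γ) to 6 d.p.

-0.010644

Term-by-term m-sum for l=4 (normalisation 4π/9 = 1.396263):
  m=-4: Y*=-0.31416 - 0.12900j  Y=-0.00000 - 0.00000j  product 0.00000 + 0.00000j
  m=-3: Y*=-0.17107 - 0.31829j  Y=0.00015 + 0.00017j  product 0.00003 - 0.00008j
  m=-2: Y*=-0.00750 + 0.03802j  Y=0.00017 - 0.00637j  product 0.00024 + 0.00005j
  m=-1: Y*=-0.25680 + 0.21108j  Y=-0.07601 + 0.07400j  product 0.00390 - 0.03505j
  m=+0: Y*=-0.01916 + 0.00000j  Y=0.83283 + 0.00000j  product -0.01596 + 0.00000j
  m=+1: Y*=0.25680 + 0.21108j  Y=0.07601 + 0.07400j  product 0.00390 + 0.03505j
  m=+2: Y*=-0.00750 - 0.03802j  Y=0.00017 + 0.00637j  product 0.00024 - 0.00005j
  m=+3: Y*=0.17107 - 0.31829j  Y=-0.00015 + 0.00017j  product 0.00003 + 0.00008j
  m=+4: Y*=-0.31416 + 0.12900j  Y=-0.00000 + 0.00000j  product 0.00000 - 0.00000j
Accumulated sum -0.00762 - 0.00000j; after 4π/(2l+1) scaling, -0.01064 - 0.00000j ⇒ P_4 = -0.010644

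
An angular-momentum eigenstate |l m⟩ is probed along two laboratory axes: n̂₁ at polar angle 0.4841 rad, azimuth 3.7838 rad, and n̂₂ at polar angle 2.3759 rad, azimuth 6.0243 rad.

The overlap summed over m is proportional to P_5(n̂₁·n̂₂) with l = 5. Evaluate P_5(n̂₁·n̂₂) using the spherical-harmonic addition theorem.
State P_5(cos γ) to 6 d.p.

0.322728

Expand P_5 via completeness: Σ_{m} conj(Y_{5,m}) at Ω₁ times Y_{5,m} at Ω₂ —
  m=-5: (0.010111, 0.000703) × (0.020247, 0.071387) = (0.000155, 0.000736)  (running Σ = (0.000155, 0.000736))
  m=-4: (-0.051224, 0.033033) × (-0.124499, -0.209948) = (0.013312, 0.006642)  (running Σ = (0.013467, 0.007378))
  m=-3: (0.073510, -0.197796) × (0.302031, 0.296796) = (0.080907, -0.037923)  (running Σ = (0.094374, -0.030545))
  m=-2: (0.123925, 0.420831) × (-0.285084, -0.162385) = (0.033008, -0.140096)  (running Σ = (0.127382, -0.170641))
  m=-1: (-0.348581, -0.260732) × (-0.129589, -0.034319) = (0.036224, 0.045751)  (running Σ = (0.163606, -0.124890))
  m=0: (-0.121539, -0.000000) × (0.367882, 0.000000) = (-0.044712, -0.000000)  (running Σ = (0.118894, -0.124890))
  m=1: (0.348581, -0.260732) × (0.129589, -0.034319) = (0.036224, -0.045751)  (running Σ = (0.155118, -0.170641))
  m=2: (0.123925, -0.420831) × (-0.285084, 0.162385) = (0.033008, 0.140096)  (running Σ = (0.188126, -0.030545))
  m=3: (-0.073510, -0.197796) × (-0.302031, 0.296796) = (0.080907, 0.037923)  (running Σ = (0.269033, 0.007378))
  m=4: (-0.051224, -0.033033) × (-0.124499, 0.209948) = (0.013312, -0.006642)  (running Σ = (0.282346, 0.000736))
  m=5: (-0.010111, 0.000703) × (-0.020247, 0.071387) = (0.000155, -0.000736)  (running Σ = (0.282500, -0.000000))
Accumulated sum (0.282500, -0.000000); after 4π/(2l+1) scaling, (0.322728, -0.000000) ⇒ P_5 = 0.322728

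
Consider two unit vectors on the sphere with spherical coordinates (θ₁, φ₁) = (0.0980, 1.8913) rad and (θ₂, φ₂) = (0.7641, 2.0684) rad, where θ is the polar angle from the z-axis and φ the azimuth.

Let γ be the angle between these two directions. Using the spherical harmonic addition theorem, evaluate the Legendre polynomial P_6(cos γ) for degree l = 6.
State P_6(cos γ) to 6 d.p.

Summing Y*_{l m}(θ₁,φ₁)·Y_{l m}(θ₂,φ₂) over m ∈ [−6, 6]; prefactor 4π/(2·6+1) = 0.966644:
  term(m=-6) = 0.00000 - 0.00000j   from Y*(Ω₁)=0.00000 - 0.00000j, Y(Ω₂)=0.05235 + 0.00823j
  term(m=-5) = 0.00000 - 0.00000j   from Y*(Ω₁)=-0.00001 - 0.00000j, Y(Ω₂)=-0.11648 + 0.15209j
  term(m=-4) = 0.00010 - 0.00008j   from Y*(Ω₁)=0.00009 + 0.00031j, Y(Ω₂)=-0.15770 - 0.35349j
  term(m=-3) = 0.00176 - 0.00103j   from Y*(Ω₁)=0.00393 - 0.00274j, Y(Ω₂)=0.42462 + 0.03318j
  term(m=-2) = 0.00414 - 0.00153j   from Y*(Ω₁)=-0.03884 - 0.02898j, Y(Ω₂)=-0.04959 + 0.07643j
  term(m=-1) = -0.10401 + 0.01861j   from Y*(Ω₁)=-0.09679 + 0.29158j, Y(Ω₂)=0.16416 + 0.30222j
  term(m=+0) = -0.18311 + 0.00000j   from Y*(Ω₁)=0.91706 + 0.00000j, Y(Ω₂)=-0.19967 + 0.00000j
  term(m=+1) = -0.10401 - 0.01861j   from Y*(Ω₁)=0.09679 + 0.29158j, Y(Ω₂)=-0.16416 + 0.30222j
  term(m=+2) = 0.00414 + 0.00153j   from Y*(Ω₁)=-0.03884 + 0.02898j, Y(Ω₂)=-0.04959 - 0.07643j
  term(m=+3) = 0.00176 + 0.00103j   from Y*(Ω₁)=-0.00393 - 0.00274j, Y(Ω₂)=-0.42462 + 0.03318j
  term(m=+4) = 0.00010 + 0.00008j   from Y*(Ω₁)=0.00009 - 0.00031j, Y(Ω₂)=-0.15770 + 0.35349j
  term(m=+5) = 0.00000 + 0.00000j   from Y*(Ω₁)=0.00001 - 0.00000j, Y(Ω₂)=0.11648 + 0.15209j
  term(m=+6) = 0.00000 + 0.00000j   from Y*(Ω₁)=0.00000 + 0.00000j, Y(Ω₂)=0.05235 - 0.00823j
Accumulated sum -0.37913 - 0.00000j; after 4π/(2l+1) scaling, -0.36648 - 0.00000j ⇒ P_6 = -0.366482

-0.366482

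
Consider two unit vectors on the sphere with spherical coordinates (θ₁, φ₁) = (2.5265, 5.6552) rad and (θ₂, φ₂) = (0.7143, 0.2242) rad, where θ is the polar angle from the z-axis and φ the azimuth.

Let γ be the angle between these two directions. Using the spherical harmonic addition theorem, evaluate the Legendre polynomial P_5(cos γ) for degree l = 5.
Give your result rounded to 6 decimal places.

-0.306876

Summing Y*_{l m}(θ₁,φ₁)·Y_{l m}(θ₂,φ₂) over m ∈ [−5, 5]; prefactor 4π/(2·5+1) = 1.142397:
  m=-5: -0.02969 - 0.00005j × 0.02435 - 0.05042j = -0.00073 + 0.00150j  (running Σ = -0.00073 + 0.00150j)
  m=-4: 0.10741 + 0.07826j × 0.12746 - 0.15957j = 0.02618 - 0.00716j  (running Σ = 0.02545 - 0.00567j)
  m=-3: -0.10245 - 0.31638j × 0.31477 - 0.25071j = -0.11157 - 0.07390j  (running Σ = -0.08611 - 0.07957j)
  m=-2: -0.14287 + 0.43871j × 0.35286 - 0.16975j = 0.02406 + 0.17905j  (running Σ = -0.06205 + 0.09948j)
  m=-1: 0.15032 - 0.10914j × -0.03039 + 0.00693j = -0.00381 + 0.00436j  (running Σ = -0.06587 + 0.10384j)
  m=0: 0.34974 + 0.00000j × -0.39142 + 0.00000j = -0.13689 + 0.00000j  (running Σ = -0.20276 + 0.10384j)
  m=1: -0.15032 - 0.10914j × 0.03039 + 0.00693j = -0.00381 - 0.00436j  (running Σ = -0.20657 + 0.09948j)
  m=2: -0.14287 - 0.43871j × 0.35286 + 0.16975j = 0.02406 - 0.17905j  (running Σ = -0.18251 - 0.07957j)
  m=3: 0.10245 - 0.31638j × -0.31477 - 0.25071j = -0.11157 + 0.07390j  (running Σ = -0.29408 - 0.00567j)
  m=4: 0.10741 - 0.07826j × 0.12746 + 0.15957j = 0.02618 + 0.00716j  (running Σ = -0.26790 + 0.00150j)
  m=5: 0.02969 - 0.00005j × -0.02435 - 0.05042j = -0.00073 - 0.00150j  (running Σ = -0.26862 - 0.00000j)
Accumulated sum -0.26862 - 0.00000j; after 4π/(2l+1) scaling, -0.30688 - 0.00000j ⇒ P_5 = -0.306876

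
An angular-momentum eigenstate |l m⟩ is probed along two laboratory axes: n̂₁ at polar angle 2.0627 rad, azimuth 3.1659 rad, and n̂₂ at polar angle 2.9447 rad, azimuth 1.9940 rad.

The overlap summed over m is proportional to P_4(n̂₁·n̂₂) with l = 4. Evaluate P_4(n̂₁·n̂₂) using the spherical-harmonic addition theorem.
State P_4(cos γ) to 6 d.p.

-0.333373

Addition theorem: P_4(cos γ) = (4π/9) Σ_m Y*_{lm}(Ω₁) Y_{lm}(Ω₂), m = −4…4:
  term(m=-4) = (-0.000004, -0.000173)   from Y*(Ω₁)=(0.265859, 0.025931), Y(Ω₂)=(-0.000079, -0.000643)
  term(m=-3) = (-0.003463, -0.001359)   from Y*(Ω₁)=(0.403765, 0.029496), Y(Ω₂)=(-0.008776, -0.002726)
  term(m=-2) = (-0.007478, 0.007666)   from Y*(Ω₁)=(0.145762, 0.007092), Y(Ω₂)=(-0.048628, 0.054955)
  term(m=-1) = (-0.037272, -0.088430)   from Y*(Ω₁)=(-0.283227, -0.006886), Y(Ω₂)=(0.139108, 0.308840)
  term(m=+0) = (-0.142326, -0.000000)   from Y*(Ω₁)=(-0.206337, -0.000000), Y(Ω₂)=(0.689777, 0.000000)
  term(m=+1) = (-0.037272, 0.088430)   from Y*(Ω₁)=(0.283227, -0.006886), Y(Ω₂)=(-0.139108, 0.308840)
  term(m=+2) = (-0.007478, -0.007666)   from Y*(Ω₁)=(0.145762, -0.007092), Y(Ω₂)=(-0.048628, -0.054955)
  term(m=+3) = (-0.003463, 0.001359)   from Y*(Ω₁)=(-0.403765, 0.029496), Y(Ω₂)=(0.008776, -0.002726)
  term(m=+4) = (-0.000004, 0.000173)   from Y*(Ω₁)=(0.265859, -0.025931), Y(Ω₂)=(-0.000079, 0.000643)
Total Σ_m = (-0.238761, 0.000000). Multiply by 1.396263: (-0.333373, 0.000000). P_4(cos γ) = -0.333373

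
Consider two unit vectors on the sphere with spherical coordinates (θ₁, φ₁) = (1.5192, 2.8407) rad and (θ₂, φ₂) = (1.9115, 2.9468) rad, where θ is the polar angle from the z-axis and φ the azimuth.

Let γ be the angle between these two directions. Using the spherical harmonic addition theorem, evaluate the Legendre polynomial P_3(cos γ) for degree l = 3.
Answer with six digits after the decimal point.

0.560618

Term-by-term m-sum for l=3 (normalisation 4π/7 = 1.795196):
  m=-3: Y*=(-0.257444, 0.326210)  Y=(-0.291364, -0.192721)  product (0.137877, -0.045431)
  m=-2: Y*=(0.043332, -0.029759)  Y=(-0.280634, -0.115220)  product (-0.015589, 0.003359)
  m=-1: Y*=(0.304150, -0.094382)  Y=(0.132004, 0.026044)  product (0.042607, -0.004538)
  m=+0: Y*=(-0.057482, -0.000000)  Y=(0.304475, 0.000000)  product (-0.017502, -0.000000)
  m=+1: Y*=(-0.304150, -0.094382)  Y=(-0.132004, 0.026044)  product (0.042607, 0.004538)
  m=+2: Y*=(0.043332, 0.029759)  Y=(-0.280634, 0.115220)  product (-0.015589, -0.003359)
  m=+3: Y*=(0.257444, 0.326210)  Y=(0.291364, -0.192721)  product (0.137877, 0.045431)
Σ over m = (0.312288, 0.000000); ×(4π/7) → (0.560618, 0.000000). Real part: 0.560618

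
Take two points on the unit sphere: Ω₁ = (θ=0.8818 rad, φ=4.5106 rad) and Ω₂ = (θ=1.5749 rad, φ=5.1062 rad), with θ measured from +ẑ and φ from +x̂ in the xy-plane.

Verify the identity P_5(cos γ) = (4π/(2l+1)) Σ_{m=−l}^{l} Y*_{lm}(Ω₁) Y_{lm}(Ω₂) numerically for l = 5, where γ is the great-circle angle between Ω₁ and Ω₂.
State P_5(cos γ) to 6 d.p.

-0.239874

Summing Y*_{l m}(θ₁,φ₁)·Y_{l m}(θ₂,φ₂) over m ∈ [−5, 5]; prefactor 4π/(2·5+1) = 1.142397:
  term(m=-5) = (-0.058236, -0.009613)   from Y*(Ω₁)=(-0.107625, -0.067753), Y(Ω₂)=(0.427790, -0.179989)
  term(m=-4) = (0.001447, 0.001373)   from Y*(Ω₁)=(0.229073, -0.239264), Y(Ω₂)=(0.000027, 0.006023)
  term(m=-3) = (0.031110, 0.141779)   from Y*(Ω₁)=(0.238812, 0.345082), Y(Ω₂)=(0.319994, 0.131297)
  term(m=-2) = (0.000352, -0.000881)   from Y*(Ω₁)=(-0.125507, 0.053594), Y(Ω₂)=(-0.004906, 0.004928)
  term(m=-1) = (-0.080464, 0.054530)   from Y*(Ω₁)=(0.060840, 0.297399), Y(Ω₂)=(0.122865, 0.295693)
  term(m=+0) = (0.001606, 0.000000)   from Y*(Ω₁)=(-0.223140, -0.000000), Y(Ω₂)=(-0.007198, 0.000000)
  term(m=+1) = (-0.080464, -0.054530)   from Y*(Ω₁)=(-0.060840, 0.297399), Y(Ω₂)=(-0.122865, 0.295693)
  term(m=+2) = (0.000352, 0.000881)   from Y*(Ω₁)=(-0.125507, -0.053594), Y(Ω₂)=(-0.004906, -0.004928)
  term(m=+3) = (0.031110, -0.141779)   from Y*(Ω₁)=(-0.238812, 0.345082), Y(Ω₂)=(-0.319994, 0.131297)
  term(m=+4) = (0.001447, -0.001373)   from Y*(Ω₁)=(0.229073, 0.239264), Y(Ω₂)=(0.000027, -0.006023)
  term(m=+5) = (-0.058236, 0.009613)   from Y*(Ω₁)=(0.107625, -0.067753), Y(Ω₂)=(-0.427790, -0.179989)
Σ over m = (-0.209975, 0.000000); ×(4π/11) → (-0.239874, 0.000000). Real part: -0.239874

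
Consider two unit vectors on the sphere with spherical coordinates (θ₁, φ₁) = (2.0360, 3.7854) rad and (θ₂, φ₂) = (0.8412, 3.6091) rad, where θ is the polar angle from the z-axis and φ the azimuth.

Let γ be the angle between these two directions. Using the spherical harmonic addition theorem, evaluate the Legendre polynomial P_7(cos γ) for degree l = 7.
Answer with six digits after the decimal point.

-0.116798

Addition theorem: P_7(cos γ) = (4π/15) Σ_m Y*_{lm}(Ω₁) Y_{lm}(Ω₂), m = −7…7:
  [-7]  conj(Y_{7,-7})(Ω₁) = (0.046526, 0.222942) ; Y_{7,-7}(Ω₂) = (0.063412, -0.008352) ; Δ = (0.004812, 0.013749)
  [-6]  conj(Y_{7,-6})(Ω₁) = (0.321218, 0.282442) ; Y_{7,-6}(Ω₂) = (-0.201989, -0.070668) ; Δ = (-0.044923, -0.079750)
  [-5]  conj(Y_{7,-5})(Ω₁) = (0.337137, 0.026162) ; Y_{7,-5}(Ω₂) = (0.279870, 0.290513) ; Δ = (0.086754, 0.105264)
  [-4]  conj(Y_{7,-4})(Ω₁) = (-0.068026, 0.043254) ; Y_{7,-4}(Ω₂) = (-0.123611, -0.400689) ; Δ = (0.025740, 0.021910)
  [-3]  conj(Y_{7,-3})(Ω₁) = (-0.125148, 0.331855) ; Y_{7,-3}(Ω₂) = (-0.014626, 0.086096) ; Δ = (-0.026741, -0.015629)
  [-2]  conj(Y_{7,-2})(Ω₁) = (0.021078, 0.072433) ; Y_{7,-2}(Ω₂) = (-0.194233, 0.263185) ; Δ = (-0.023157, -0.008521)
  [-1]  conj(Y_{7,-1})(Ω₁) = (-0.256476, -0.192480) ; Y_{7,-1}(Ω₂) = (0.217142, -0.109621) ; Δ = (-0.076792, -0.013680)
  [+0]  conj(Y_{7,0})(Ω₁) = (-0.117096, -0.000000) ; Y_{7,0}(Ω₂) = (0.263073, 0.000000) ; Δ = (-0.030805, -0.000000)
  [+1]  conj(Y_{7,1})(Ω₁) = (0.256476, -0.192480) ; Y_{7,1}(Ω₂) = (-0.217142, -0.109621) ; Δ = (-0.076792, 0.013680)
  [+2]  conj(Y_{7,2})(Ω₁) = (0.021078, -0.072433) ; Y_{7,2}(Ω₂) = (-0.194233, -0.263185) ; Δ = (-0.023157, 0.008521)
  [+3]  conj(Y_{7,3})(Ω₁) = (0.125148, 0.331855) ; Y_{7,3}(Ω₂) = (0.014626, 0.086096) ; Δ = (-0.026741, 0.015629)
  [+4]  conj(Y_{7,4})(Ω₁) = (-0.068026, -0.043254) ; Y_{7,4}(Ω₂) = (-0.123611, 0.400689) ; Δ = (0.025740, -0.021910)
  [+5]  conj(Y_{7,5})(Ω₁) = (-0.337137, 0.026162) ; Y_{7,5}(Ω₂) = (-0.279870, 0.290513) ; Δ = (0.086754, -0.105264)
  [+6]  conj(Y_{7,6})(Ω₁) = (0.321218, -0.282442) ; Y_{7,6}(Ω₂) = (-0.201989, 0.070668) ; Δ = (-0.044923, 0.079750)
  [+7]  conj(Y_{7,7})(Ω₁) = (-0.046526, 0.222942) ; Y_{7,7}(Ω₂) = (-0.063412, -0.008352) ; Δ = (0.004812, -0.013749)
Σ over m = (-0.139418, 0.000000); ×(4π/15) → (-0.116798, 0.000000). Real part: -0.116798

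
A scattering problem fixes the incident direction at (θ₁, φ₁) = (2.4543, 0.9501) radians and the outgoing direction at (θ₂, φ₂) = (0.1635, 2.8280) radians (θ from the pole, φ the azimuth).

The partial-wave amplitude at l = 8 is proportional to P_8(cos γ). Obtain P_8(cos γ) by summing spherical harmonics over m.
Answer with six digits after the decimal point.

0.013756

Expand P_8 via completeness: Σ_{m} conj(Y_{8,m}) at Ω₁ times Y_{8,m} at Ω₂ —
  [-8]  conj(Y_{8,-8})(Ω₁) = +0.003389+0.013100i ; Y_{8,-8}(Ω₂) = -0.000000+0.000000i ; Δ = -0.000000-0.000000i
  [-7]  conj(Y_{8,-7})(Ω₁) = -0.061538-0.023692i ; Y_{8,-7}(Ω₂) = +0.000004-0.000005i ; Δ = -0.000000+0.000000i
  [-6]  conj(Y_{8,-6})(Ω₁) = +0.163222-0.107542i ; Y_{8,-6}(Ω₂) = -0.000029+0.000091i ; Δ = +0.000005+0.000018i
  [-5]  conj(Y_{8,-5})(Ω₁) = -0.014678+0.384943i ; Y_{8,-5}(Ω₂) = -0.000003-0.001064i ; Δ = +0.000409+0.000014i
  [-4]  conj(Y_{8,-4})(Ω₁) = -0.375731-0.290889i ; Y_{8,-4}(Ω₂) = +0.002756+0.008416i ; Δ = +0.001413-0.003964i
  [-3]  conj(Y_{8,-3})(Ω₁) = +0.229202-0.068720i ; Y_{8,-3}(Ω₂) = -0.032079-0.043995i ; Δ = -0.010376-0.007879i
  [-2]  conj(Y_{8,-2})(Ω₁) = +0.076909-0.224972i ; Y_{8,-2}(Ω₂) = +0.190527+0.138096i ; Δ = +0.045721-0.032242i
  [-1]  conj(Y_{8,-1})(Ω₁) = +0.215676+0.301661i ; Y_{8,-1}(Ω₂) = -0.598384-0.194052i ; Δ = -0.070519-0.222362i
  [+0]  conj(Y_{8,0})(Ω₁) = +0.127940-0.000000i ; Y_{8,0}(Ω₂) = +0.666744+0.000000i ; Δ = +0.085303+0.000000i
  [+1]  conj(Y_{8,1})(Ω₁) = -0.215676+0.301661i ; Y_{8,1}(Ω₂) = +0.598384-0.194052i ; Δ = -0.070519+0.222362i
  [+2]  conj(Y_{8,2})(Ω₁) = +0.076909+0.224972i ; Y_{8,2}(Ω₂) = +0.190527-0.138096i ; Δ = +0.045721+0.032242i
  [+3]  conj(Y_{8,3})(Ω₁) = -0.229202-0.068720i ; Y_{8,3}(Ω₂) = +0.032079-0.043995i ; Δ = -0.010376+0.007879i
  [+4]  conj(Y_{8,4})(Ω₁) = -0.375731+0.290889i ; Y_{8,4}(Ω₂) = +0.002756-0.008416i ; Δ = +0.001413+0.003964i
  [+5]  conj(Y_{8,5})(Ω₁) = +0.014678+0.384943i ; Y_{8,5}(Ω₂) = +0.000003-0.001064i ; Δ = +0.000409-0.000014i
  [+6]  conj(Y_{8,6})(Ω₁) = +0.163222+0.107542i ; Y_{8,6}(Ω₂) = -0.000029-0.000091i ; Δ = +0.000005-0.000018i
  [+7]  conj(Y_{8,7})(Ω₁) = +0.061538-0.023692i ; Y_{8,7}(Ω₂) = -0.000004-0.000005i ; Δ = -0.000000-0.000000i
  [+8]  conj(Y_{8,8})(Ω₁) = +0.003389-0.013100i ; Y_{8,8}(Ω₂) = -0.000000-0.000000i ; Δ = -0.000000+0.000000i
Total Σ_m = +0.018609-0.000000i. Multiply by 0.739198: +0.013756-0.000000i. P_8(cos γ) = 0.013756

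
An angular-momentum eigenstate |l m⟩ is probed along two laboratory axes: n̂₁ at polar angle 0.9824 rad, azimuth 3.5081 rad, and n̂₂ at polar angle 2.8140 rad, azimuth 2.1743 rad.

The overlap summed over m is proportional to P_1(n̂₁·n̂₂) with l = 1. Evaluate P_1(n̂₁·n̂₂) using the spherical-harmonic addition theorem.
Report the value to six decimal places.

-0.462670

Expand P_1 via completeness: Σ_{m} conj(Y_{1,m}) at Ω₁ times Y_{1,m} at Ω₂ —
  term(m=-1) = 0.00750 + 0.03106j   from Y*(Ω₁)=-0.26831 - 0.10299j, Y(Ω₂)=-0.06309 - 0.09153j
  term(m=+0) = -0.12546 + 0.00000j   from Y*(Ω₁)=0.27119 + 0.00000j, Y(Ω₂)=-0.46262 + 0.00000j
  term(m=+1) = 0.00750 - 0.03106j   from Y*(Ω₁)=0.26831 - 0.10299j, Y(Ω₂)=0.06309 - 0.09153j
Total Σ_m = -0.11045 + 0.00000j. Multiply by 4.188790: -0.46267 + 0.00000j. P_1(cos γ) = -0.462670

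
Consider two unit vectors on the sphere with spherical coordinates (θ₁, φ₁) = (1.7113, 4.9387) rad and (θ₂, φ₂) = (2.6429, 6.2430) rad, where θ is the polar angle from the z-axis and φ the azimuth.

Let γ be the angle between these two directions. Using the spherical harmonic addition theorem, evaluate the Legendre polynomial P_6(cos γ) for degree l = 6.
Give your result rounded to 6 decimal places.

0.019367

Summing Y*_{l m}(θ₁,φ₁)·Y_{l m}(θ₂,φ₂) over m ∈ [−6, 6]; prefactor 4π/(2·6+1) = 0.966644:
  m=-6: Y*=-0.09620 - 0.44493j  Y=0.00562 + 0.00138j  product 0.00007 - 0.00263j
  m=-5: Y*=-0.20186 + 0.09484j  Y=-0.03604 - 0.00734j  product 0.00797 - 0.00194j
  m=-4: Y*=-0.16607 - 0.21155j  Y=0.13791 + 0.02236j  product -0.01817 - 0.03289j
  m=-3: Y*=-0.15483 + 0.19188j  Y=-0.34072 - 0.04128j  product 0.06067 - 0.05899j
  m=-2: Y*=-0.18943 - 0.09212j  Y=0.50103 + 0.04036j  product -0.09119 - 0.05380j
  m=-1: Y*=-0.05671 + 0.24630j  Y=-0.25793 - 0.01037j  product 0.01718 - 0.06294j
  m=+0: Y*=-0.19453 + 0.00000j  Y=-0.34426 + 0.00000j  product 0.06697 + 0.00000j
  m=+1: Y*=0.05671 + 0.24630j  Y=0.25793 - 0.01037j  product 0.01718 + 0.06294j
  m=+2: Y*=-0.18943 + 0.09212j  Y=0.50103 - 0.04036j  product -0.09119 + 0.05380j
  m=+3: Y*=0.15483 + 0.19188j  Y=0.34072 - 0.04128j  product 0.06067 + 0.05899j
  m=+4: Y*=-0.16607 + 0.21155j  Y=0.13791 - 0.02236j  product -0.01817 + 0.03289j
  m=+5: Y*=0.20186 + 0.09484j  Y=0.03604 - 0.00734j  product 0.00797 + 0.00194j
  m=+6: Y*=-0.09620 + 0.44493j  Y=0.00562 - 0.00138j  product 0.00007 + 0.00263j
Accumulated sum 0.02004 + 0.00000j; after 4π/(2l+1) scaling, 0.01937 + 0.00000j ⇒ P_6 = 0.019367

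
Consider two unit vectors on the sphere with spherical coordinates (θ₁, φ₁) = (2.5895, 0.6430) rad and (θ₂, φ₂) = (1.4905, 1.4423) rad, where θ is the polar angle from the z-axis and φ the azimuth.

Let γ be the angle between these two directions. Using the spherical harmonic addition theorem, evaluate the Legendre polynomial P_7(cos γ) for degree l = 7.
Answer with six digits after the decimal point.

Expand P_7 via completeness: Σ_{m} conj(Y_{7,m}) at Ω₁ times Y_{7,m} at Ω₂ —
  term(m=-7) = (0.002061, 0.001695)   from Y*(Ω₁)=(-0.001145, -0.005337), Y(Ω₂)=(-0.382785, 0.304088)
  term(m=-6) = (-0.000407, -0.004863)   from Y*(Ω₁)=(0.025004, 0.021772), Y(Ω₂)=(-0.105571, -0.102570)
  term(m=-5) = (0.026635, -0.030621)   from Y*(Ω₁)=(-0.122331, -0.008996), Y(Ω₂)=(-0.198245, 0.264888)
  term(m=-4) = (-0.051388, 0.002860)   from Y*(Ω₁)=(0.255758, -0.163786), Y(Ω₂)=(-0.147567, -0.083317)
  term(m=-3) = (-0.100679, -0.092613)   from Y*(Ω₁)=(-0.169574, 0.452978), Y(Ω₂)=(-0.106346, 0.262070)
  term(m=-2) = (0.001890, 0.067965)   from Y*(Ω₁)=(-0.107150, -0.366006), Y(Ω₂)=(-0.172427, -0.045315)
  term(m=-1) = (0.023667, -0.024334)   from Y*(Ω₁)=(-0.102772, -0.076998), Y(Ω₂)=(-0.033873, 0.262161)
  term(m=+0) = (-0.077763, 0.000000)   from Y*(Ω₁)=(0.430212, -0.000000), Y(Ω₂)=(-0.180755, 0.000000)
  term(m=+1) = (0.023667, 0.024334)   from Y*(Ω₁)=(0.102772, -0.076998), Y(Ω₂)=(0.033873, 0.262161)
  term(m=+2) = (0.001890, -0.067965)   from Y*(Ω₁)=(-0.107150, 0.366006), Y(Ω₂)=(-0.172427, 0.045315)
  term(m=+3) = (-0.100679, 0.092613)   from Y*(Ω₁)=(0.169574, 0.452978), Y(Ω₂)=(0.106346, 0.262070)
  term(m=+4) = (-0.051388, -0.002860)   from Y*(Ω₁)=(0.255758, 0.163786), Y(Ω₂)=(-0.147567, 0.083317)
  term(m=+5) = (0.026635, 0.030621)   from Y*(Ω₁)=(0.122331, -0.008996), Y(Ω₂)=(0.198245, 0.264888)
  term(m=+6) = (-0.000407, 0.004863)   from Y*(Ω₁)=(0.025004, -0.021772), Y(Ω₂)=(-0.105571, 0.102570)
  term(m=+7) = (0.002061, -0.001695)   from Y*(Ω₁)=(0.001145, -0.005337), Y(Ω₂)=(0.382785, 0.304088)
Σ over m = (-0.274203, 0.000000); ×(4π/15) → (-0.229716, 0.000000). Real part: -0.229716

-0.229716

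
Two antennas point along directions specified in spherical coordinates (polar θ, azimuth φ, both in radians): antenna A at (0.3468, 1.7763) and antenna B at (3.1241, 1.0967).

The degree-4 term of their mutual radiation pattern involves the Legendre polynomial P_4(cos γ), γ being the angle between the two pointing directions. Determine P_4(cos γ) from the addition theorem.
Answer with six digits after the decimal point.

0.445426

Term-by-term m-sum for l=4 (normalisation 4π/9 = 1.396263):
  m=-4: (0.004021, 0.004326) × (-0.000000, 0.000000) = (-0.000000, 0.000000)  (running Σ = (-0.000000, 0.000000))
  m=-3: (0.026725, -0.037713) × (0.000007, -0.000001) = (0.000000, -0.000000)  (running Σ = (0.000000, -0.000000))
  m=-2: (-0.183915, -0.080156) × (-0.000358, -0.000499) = (0.000026, 0.000120)  (running Σ = (0.000026, 0.000120))
  m=-1: (-0.098481, 0.472452) × (-0.015101, 0.029429) = (-0.012417, -0.010033)  (running Σ = (-0.012391, -0.009913))
  m=0: (0.406862, -0.000000) × (0.844990, 0.000000) = (0.343794, 0.000000)  (running Σ = (0.331404, -0.009913))
  m=1: (0.098481, 0.472452) × (0.015101, 0.029429) = (-0.012417, 0.010033)  (running Σ = (0.318987, 0.000120))
  m=2: (-0.183915, 0.080156) × (-0.000358, 0.000499) = (0.000026, -0.000120)  (running Σ = (0.319013, -0.000000))
  m=3: (-0.026725, -0.037713) × (-0.000007, -0.000001) = (0.000000, 0.000000)  (running Σ = (0.319013, 0.000000))
  m=4: (0.004021, -0.004326) × (-0.000000, -0.000000) = (-0.000000, -0.000000)  (running Σ = (0.319013, -0.000000))
Σ over m = (0.319013, -0.000000); ×(4π/9) → (0.445426, -0.000000). Real part: 0.445426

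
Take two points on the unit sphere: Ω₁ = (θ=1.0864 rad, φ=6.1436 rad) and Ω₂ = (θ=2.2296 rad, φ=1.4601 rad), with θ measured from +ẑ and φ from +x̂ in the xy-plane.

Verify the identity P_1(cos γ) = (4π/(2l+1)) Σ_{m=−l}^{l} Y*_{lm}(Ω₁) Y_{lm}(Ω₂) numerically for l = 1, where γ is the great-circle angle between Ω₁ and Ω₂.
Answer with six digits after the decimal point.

Summing Y*_{l m}(θ₁,φ₁)·Y_{l m}(θ₂,φ₂) over m ∈ [−1, 1]; prefactor 4π/(2·1+1) = 4.188790:
  [-1]  conj(Y_{1,-1})(Ω₁) = (0.302773, -0.042539) ; Y_{1,-1}(Ω₂) = (0.030180, -0.271519) ; Δ = (-0.002413, -0.083493)
  [+0]  conj(Y_{1,0})(Ω₁) = (0.227530, -0.000000) ; Y_{1,0}(Ω₂) = (-0.299108, 0.000000) ; Δ = (-0.068056, 0.000000)
  [+1]  conj(Y_{1,1})(Ω₁) = (-0.302773, -0.042539) ; Y_{1,1}(Ω₂) = (-0.030180, -0.271519) ; Δ = (-0.002413, 0.083493)
Total Σ_m = (-0.072881, 0.000000). Multiply by 4.188790: (-0.305285, 0.000000). P_1(cos γ) = -0.305285

-0.305285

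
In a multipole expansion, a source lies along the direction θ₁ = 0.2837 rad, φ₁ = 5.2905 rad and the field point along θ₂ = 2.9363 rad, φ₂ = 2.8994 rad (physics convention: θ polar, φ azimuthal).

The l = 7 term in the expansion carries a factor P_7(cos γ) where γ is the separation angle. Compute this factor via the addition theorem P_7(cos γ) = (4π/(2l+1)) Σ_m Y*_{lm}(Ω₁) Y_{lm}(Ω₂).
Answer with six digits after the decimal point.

Term-by-term m-sum for l=7 (normalisation 4π/15 = 0.837758):
  [-7]  conj(Y_{7,-7})(Ω₁) = 0.00005 - 0.00004j ; Y_{7,-7}(Ω₂) = 0.00000 - 0.00001j ; Δ = -0.00000 - 0.00000j
  [-6]  conj(Y_{7,-6})(Ω₁) = 0.00082 + 0.00028j ; Y_{7,-6}(Ω₂) = -0.00002 - 0.00013j ; Δ = 0.00000 - 0.00000j
  [-5]  conj(Y_{7,-5})(Ω₁) = 0.00172 + 0.00671j ; Y_{7,-5}(Ω₂) = -0.00052 - 0.00139j ; Δ = 0.00001 - 0.00001j
  [-4]  conj(Y_{7,-4})(Ω₁) = -0.02624 + 0.02864j ; Y_{7,-4}(Ω₂) = -0.00665 - 0.00967j ; Δ = 0.00045 + 0.00006j
  [-3]  conj(Y_{7,-3})(Ω₁) = -0.15235 - 0.02514j ; Y_{7,-3}(Ω₂) = -0.04981 - 0.04427j ; Δ = 0.00648 + 0.00800j
  [-2]  conj(Y_{7,-2})(Ω₁) = -0.16633 - 0.37795j ; Y_{7,-2}(Ω₂) = -0.23058 - 0.12133j ; Δ = -0.00750 + 0.10733j
  [-1]  conj(Y_{7,-1})(Ω₁) = 0.34007 - 0.52121j ; Y_{7,-1}(Ω₂) = -0.59899 - 0.14797j ; Δ = -0.28082 + 0.26187j
  [+0]  conj(Y_{7,0})(Ω₁) = 0.16497 + 0.00000j ; Y_{7,0}(Ω₂) = -0.53606 + 0.00000j ; Δ = -0.08843 + 0.00000j
  [+1]  conj(Y_{7,1})(Ω₁) = -0.34007 - 0.52121j ; Y_{7,1}(Ω₂) = 0.59899 - 0.14797j ; Δ = -0.28082 - 0.26187j
  [+2]  conj(Y_{7,2})(Ω₁) = -0.16633 + 0.37795j ; Y_{7,2}(Ω₂) = -0.23058 + 0.12133j ; Δ = -0.00750 - 0.10733j
  [+3]  conj(Y_{7,3})(Ω₁) = 0.15235 - 0.02514j ; Y_{7,3}(Ω₂) = 0.04981 - 0.04427j ; Δ = 0.00648 - 0.00800j
  [+4]  conj(Y_{7,4})(Ω₁) = -0.02624 - 0.02864j ; Y_{7,4}(Ω₂) = -0.00665 + 0.00967j ; Δ = 0.00045 - 0.00006j
  [+5]  conj(Y_{7,5})(Ω₁) = -0.00172 + 0.00671j ; Y_{7,5}(Ω₂) = 0.00052 - 0.00139j ; Δ = 0.00001 + 0.00001j
  [+6]  conj(Y_{7,6})(Ω₁) = 0.00082 - 0.00028j ; Y_{7,6}(Ω₂) = -0.00002 + 0.00013j ; Δ = 0.00000 + 0.00000j
  [+7]  conj(Y_{7,7})(Ω₁) = -0.00005 - 0.00004j ; Y_{7,7}(Ω₂) = -0.00000 - 0.00001j ; Δ = -0.00000 + 0.00000j
Total Σ_m = -0.65122 - 0.00000j. Multiply by 0.837758: -0.54557 - 0.00000j. P_7(cos γ) = -0.545568

-0.545568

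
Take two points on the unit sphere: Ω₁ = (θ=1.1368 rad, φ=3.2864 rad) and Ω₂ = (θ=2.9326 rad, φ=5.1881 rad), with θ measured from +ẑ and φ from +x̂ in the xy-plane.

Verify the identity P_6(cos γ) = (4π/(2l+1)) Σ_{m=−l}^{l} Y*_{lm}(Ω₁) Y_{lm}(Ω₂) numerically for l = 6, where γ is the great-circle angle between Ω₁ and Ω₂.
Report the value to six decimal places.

Summing Y*_{l m}(θ₁,φ₁)·Y_{l m}(θ₂,φ₂) over m ∈ [−6, 6]; prefactor 4π/(2·6+1) = 0.966644:
  m=-6: Y*=+0.173998+0.205761i  Y=+0.000037+0.000011i  product +0.000004+0.000010i
  m=-5: Y*=-0.324099-0.286580i  Y=-0.000435+0.000455i  product +0.000271-0.000023i
  m=-4: Y*=+0.191205+0.125061i  Y=-0.002053-0.005954i  product +0.000352-0.001395i
  m=-3: Y*=+0.195774+0.090836i  Y=+0.042391+0.006132i  product +0.007742+0.005051i
  m=-2: Y*=-0.295740-0.088128i  Y=-0.113903+0.159759i  product +0.047765-0.037209i
  m=-1: Y*=-0.113094-0.016492i  Y=-0.249345-0.484004i  product +0.020217+0.058850i
  m=+0: Y*=+0.317501-0.000000i  Y=+0.600748+0.000000i  product +0.190738+0.000000i
  m=+1: Y*=+0.113094-0.016492i  Y=+0.249345-0.484004i  product +0.020217-0.058850i
  m=+2: Y*=-0.295740+0.088128i  Y=-0.113903-0.159759i  product +0.047765+0.037209i
  m=+3: Y*=-0.195774+0.090836i  Y=-0.042391+0.006132i  product +0.007742-0.005051i
  m=+4: Y*=+0.191205-0.125061i  Y=-0.002053+0.005954i  product +0.000352+0.001395i
  m=+5: Y*=+0.324099-0.286580i  Y=+0.000435+0.000455i  product +0.000271+0.000023i
  m=+6: Y*=+0.173998-0.205761i  Y=+0.000037-0.000011i  product +0.000004-0.000010i
Σ over m = +0.343442+0.000000i; ×(4π/13) → +0.331986+0.000000i. Real part: 0.331986

0.331986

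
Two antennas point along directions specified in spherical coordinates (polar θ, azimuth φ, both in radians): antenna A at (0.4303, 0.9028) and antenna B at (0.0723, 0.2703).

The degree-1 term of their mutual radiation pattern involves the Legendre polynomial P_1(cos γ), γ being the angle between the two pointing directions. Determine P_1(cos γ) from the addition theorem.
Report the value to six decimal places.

Expand P_1 via completeness: Σ_{m} conj(Y_{1,m}) at Ω₁ times Y_{1,m} at Ω₂ —
  m=-1: Y*=0.08927 + 0.11314j  Y=0.02405 - 0.00666j  product 0.00290 + 0.00213j
  m=+0: Y*=0.44406 + 0.00000j  Y=0.48733 + 0.00000j  product 0.21640 + 0.00000j
  m=+1: Y*=-0.08927 + 0.11314j  Y=-0.02405 - 0.00666j  product 0.00290 - 0.00213j
Accumulated sum 0.22221 + 0.00000j; after 4π/(2l+1) scaling, 0.93077 + 0.00000j ⇒ P_1 = 0.930770

0.930770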